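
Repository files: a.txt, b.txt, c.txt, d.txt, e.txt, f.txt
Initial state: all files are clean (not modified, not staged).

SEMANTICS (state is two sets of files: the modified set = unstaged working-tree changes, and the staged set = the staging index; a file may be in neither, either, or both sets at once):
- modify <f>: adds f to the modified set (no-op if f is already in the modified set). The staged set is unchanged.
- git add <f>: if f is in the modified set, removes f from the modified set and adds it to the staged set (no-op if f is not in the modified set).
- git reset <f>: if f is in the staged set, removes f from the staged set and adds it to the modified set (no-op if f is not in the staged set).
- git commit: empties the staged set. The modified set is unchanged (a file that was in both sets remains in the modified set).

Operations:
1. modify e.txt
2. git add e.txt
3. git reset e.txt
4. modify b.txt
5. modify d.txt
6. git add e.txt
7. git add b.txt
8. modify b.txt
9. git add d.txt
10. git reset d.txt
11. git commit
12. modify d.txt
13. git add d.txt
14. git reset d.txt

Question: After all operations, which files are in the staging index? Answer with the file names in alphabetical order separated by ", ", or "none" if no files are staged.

Answer: none

Derivation:
After op 1 (modify e.txt): modified={e.txt} staged={none}
After op 2 (git add e.txt): modified={none} staged={e.txt}
After op 3 (git reset e.txt): modified={e.txt} staged={none}
After op 4 (modify b.txt): modified={b.txt, e.txt} staged={none}
After op 5 (modify d.txt): modified={b.txt, d.txt, e.txt} staged={none}
After op 6 (git add e.txt): modified={b.txt, d.txt} staged={e.txt}
After op 7 (git add b.txt): modified={d.txt} staged={b.txt, e.txt}
After op 8 (modify b.txt): modified={b.txt, d.txt} staged={b.txt, e.txt}
After op 9 (git add d.txt): modified={b.txt} staged={b.txt, d.txt, e.txt}
After op 10 (git reset d.txt): modified={b.txt, d.txt} staged={b.txt, e.txt}
After op 11 (git commit): modified={b.txt, d.txt} staged={none}
After op 12 (modify d.txt): modified={b.txt, d.txt} staged={none}
After op 13 (git add d.txt): modified={b.txt} staged={d.txt}
After op 14 (git reset d.txt): modified={b.txt, d.txt} staged={none}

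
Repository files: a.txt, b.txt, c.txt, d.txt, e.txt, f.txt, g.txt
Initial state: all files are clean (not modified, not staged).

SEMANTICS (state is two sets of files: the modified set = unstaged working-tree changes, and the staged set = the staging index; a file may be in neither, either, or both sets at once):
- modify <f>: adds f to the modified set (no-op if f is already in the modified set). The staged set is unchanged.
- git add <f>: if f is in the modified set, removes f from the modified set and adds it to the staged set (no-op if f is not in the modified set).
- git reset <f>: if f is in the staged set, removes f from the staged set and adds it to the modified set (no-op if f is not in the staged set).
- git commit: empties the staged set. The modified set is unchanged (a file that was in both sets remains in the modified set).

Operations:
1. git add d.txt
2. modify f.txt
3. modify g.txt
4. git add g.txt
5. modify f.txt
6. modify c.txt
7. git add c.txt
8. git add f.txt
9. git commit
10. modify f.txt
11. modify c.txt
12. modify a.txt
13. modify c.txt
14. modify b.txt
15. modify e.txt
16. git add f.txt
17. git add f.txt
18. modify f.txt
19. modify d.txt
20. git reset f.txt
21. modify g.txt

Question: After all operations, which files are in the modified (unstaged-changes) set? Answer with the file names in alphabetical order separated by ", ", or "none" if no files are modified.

Answer: a.txt, b.txt, c.txt, d.txt, e.txt, f.txt, g.txt

Derivation:
After op 1 (git add d.txt): modified={none} staged={none}
After op 2 (modify f.txt): modified={f.txt} staged={none}
After op 3 (modify g.txt): modified={f.txt, g.txt} staged={none}
After op 4 (git add g.txt): modified={f.txt} staged={g.txt}
After op 5 (modify f.txt): modified={f.txt} staged={g.txt}
After op 6 (modify c.txt): modified={c.txt, f.txt} staged={g.txt}
After op 7 (git add c.txt): modified={f.txt} staged={c.txt, g.txt}
After op 8 (git add f.txt): modified={none} staged={c.txt, f.txt, g.txt}
After op 9 (git commit): modified={none} staged={none}
After op 10 (modify f.txt): modified={f.txt} staged={none}
After op 11 (modify c.txt): modified={c.txt, f.txt} staged={none}
After op 12 (modify a.txt): modified={a.txt, c.txt, f.txt} staged={none}
After op 13 (modify c.txt): modified={a.txt, c.txt, f.txt} staged={none}
After op 14 (modify b.txt): modified={a.txt, b.txt, c.txt, f.txt} staged={none}
After op 15 (modify e.txt): modified={a.txt, b.txt, c.txt, e.txt, f.txt} staged={none}
After op 16 (git add f.txt): modified={a.txt, b.txt, c.txt, e.txt} staged={f.txt}
After op 17 (git add f.txt): modified={a.txt, b.txt, c.txt, e.txt} staged={f.txt}
After op 18 (modify f.txt): modified={a.txt, b.txt, c.txt, e.txt, f.txt} staged={f.txt}
After op 19 (modify d.txt): modified={a.txt, b.txt, c.txt, d.txt, e.txt, f.txt} staged={f.txt}
After op 20 (git reset f.txt): modified={a.txt, b.txt, c.txt, d.txt, e.txt, f.txt} staged={none}
After op 21 (modify g.txt): modified={a.txt, b.txt, c.txt, d.txt, e.txt, f.txt, g.txt} staged={none}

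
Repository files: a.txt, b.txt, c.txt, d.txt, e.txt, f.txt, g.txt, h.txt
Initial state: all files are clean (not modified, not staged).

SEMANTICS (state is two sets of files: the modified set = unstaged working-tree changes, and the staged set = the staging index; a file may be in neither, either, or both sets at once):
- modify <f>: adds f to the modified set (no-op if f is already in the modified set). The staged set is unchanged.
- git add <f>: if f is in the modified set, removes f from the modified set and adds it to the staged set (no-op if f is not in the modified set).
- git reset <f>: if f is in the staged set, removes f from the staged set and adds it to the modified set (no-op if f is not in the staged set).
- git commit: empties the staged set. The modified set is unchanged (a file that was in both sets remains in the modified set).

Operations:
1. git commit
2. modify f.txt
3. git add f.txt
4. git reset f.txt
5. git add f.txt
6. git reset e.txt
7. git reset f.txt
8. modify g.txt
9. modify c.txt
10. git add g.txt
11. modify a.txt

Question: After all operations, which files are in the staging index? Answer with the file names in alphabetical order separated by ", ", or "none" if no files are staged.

After op 1 (git commit): modified={none} staged={none}
After op 2 (modify f.txt): modified={f.txt} staged={none}
After op 3 (git add f.txt): modified={none} staged={f.txt}
After op 4 (git reset f.txt): modified={f.txt} staged={none}
After op 5 (git add f.txt): modified={none} staged={f.txt}
After op 6 (git reset e.txt): modified={none} staged={f.txt}
After op 7 (git reset f.txt): modified={f.txt} staged={none}
After op 8 (modify g.txt): modified={f.txt, g.txt} staged={none}
After op 9 (modify c.txt): modified={c.txt, f.txt, g.txt} staged={none}
After op 10 (git add g.txt): modified={c.txt, f.txt} staged={g.txt}
After op 11 (modify a.txt): modified={a.txt, c.txt, f.txt} staged={g.txt}

Answer: g.txt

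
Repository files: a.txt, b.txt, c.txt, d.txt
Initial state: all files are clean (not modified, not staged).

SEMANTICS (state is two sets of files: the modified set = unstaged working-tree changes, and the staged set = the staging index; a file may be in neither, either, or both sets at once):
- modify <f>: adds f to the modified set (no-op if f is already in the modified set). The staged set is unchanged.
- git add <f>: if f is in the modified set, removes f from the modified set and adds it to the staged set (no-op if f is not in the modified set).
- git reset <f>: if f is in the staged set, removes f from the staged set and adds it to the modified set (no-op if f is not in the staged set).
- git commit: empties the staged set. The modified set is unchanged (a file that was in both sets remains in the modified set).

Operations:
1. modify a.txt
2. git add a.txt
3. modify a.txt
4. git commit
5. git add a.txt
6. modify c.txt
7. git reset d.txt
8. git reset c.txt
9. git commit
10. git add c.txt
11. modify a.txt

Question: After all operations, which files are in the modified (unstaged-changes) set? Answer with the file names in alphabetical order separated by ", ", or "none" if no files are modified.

Answer: a.txt

Derivation:
After op 1 (modify a.txt): modified={a.txt} staged={none}
After op 2 (git add a.txt): modified={none} staged={a.txt}
After op 3 (modify a.txt): modified={a.txt} staged={a.txt}
After op 4 (git commit): modified={a.txt} staged={none}
After op 5 (git add a.txt): modified={none} staged={a.txt}
After op 6 (modify c.txt): modified={c.txt} staged={a.txt}
After op 7 (git reset d.txt): modified={c.txt} staged={a.txt}
After op 8 (git reset c.txt): modified={c.txt} staged={a.txt}
After op 9 (git commit): modified={c.txt} staged={none}
After op 10 (git add c.txt): modified={none} staged={c.txt}
After op 11 (modify a.txt): modified={a.txt} staged={c.txt}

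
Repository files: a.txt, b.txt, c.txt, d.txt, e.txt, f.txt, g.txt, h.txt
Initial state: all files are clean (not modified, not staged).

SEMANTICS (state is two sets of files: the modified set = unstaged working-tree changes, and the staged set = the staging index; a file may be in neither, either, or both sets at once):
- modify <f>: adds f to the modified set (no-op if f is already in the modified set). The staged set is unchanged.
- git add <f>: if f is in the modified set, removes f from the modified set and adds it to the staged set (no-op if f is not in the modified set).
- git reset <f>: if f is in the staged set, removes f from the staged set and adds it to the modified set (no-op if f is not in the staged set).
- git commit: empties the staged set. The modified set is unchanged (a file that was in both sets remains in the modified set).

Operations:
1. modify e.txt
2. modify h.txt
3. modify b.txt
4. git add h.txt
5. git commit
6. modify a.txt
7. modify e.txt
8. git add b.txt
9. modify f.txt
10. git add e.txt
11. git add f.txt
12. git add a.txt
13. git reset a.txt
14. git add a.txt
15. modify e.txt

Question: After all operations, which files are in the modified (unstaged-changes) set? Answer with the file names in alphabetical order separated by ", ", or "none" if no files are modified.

After op 1 (modify e.txt): modified={e.txt} staged={none}
After op 2 (modify h.txt): modified={e.txt, h.txt} staged={none}
After op 3 (modify b.txt): modified={b.txt, e.txt, h.txt} staged={none}
After op 4 (git add h.txt): modified={b.txt, e.txt} staged={h.txt}
After op 5 (git commit): modified={b.txt, e.txt} staged={none}
After op 6 (modify a.txt): modified={a.txt, b.txt, e.txt} staged={none}
After op 7 (modify e.txt): modified={a.txt, b.txt, e.txt} staged={none}
After op 8 (git add b.txt): modified={a.txt, e.txt} staged={b.txt}
After op 9 (modify f.txt): modified={a.txt, e.txt, f.txt} staged={b.txt}
After op 10 (git add e.txt): modified={a.txt, f.txt} staged={b.txt, e.txt}
After op 11 (git add f.txt): modified={a.txt} staged={b.txt, e.txt, f.txt}
After op 12 (git add a.txt): modified={none} staged={a.txt, b.txt, e.txt, f.txt}
After op 13 (git reset a.txt): modified={a.txt} staged={b.txt, e.txt, f.txt}
After op 14 (git add a.txt): modified={none} staged={a.txt, b.txt, e.txt, f.txt}
After op 15 (modify e.txt): modified={e.txt} staged={a.txt, b.txt, e.txt, f.txt}

Answer: e.txt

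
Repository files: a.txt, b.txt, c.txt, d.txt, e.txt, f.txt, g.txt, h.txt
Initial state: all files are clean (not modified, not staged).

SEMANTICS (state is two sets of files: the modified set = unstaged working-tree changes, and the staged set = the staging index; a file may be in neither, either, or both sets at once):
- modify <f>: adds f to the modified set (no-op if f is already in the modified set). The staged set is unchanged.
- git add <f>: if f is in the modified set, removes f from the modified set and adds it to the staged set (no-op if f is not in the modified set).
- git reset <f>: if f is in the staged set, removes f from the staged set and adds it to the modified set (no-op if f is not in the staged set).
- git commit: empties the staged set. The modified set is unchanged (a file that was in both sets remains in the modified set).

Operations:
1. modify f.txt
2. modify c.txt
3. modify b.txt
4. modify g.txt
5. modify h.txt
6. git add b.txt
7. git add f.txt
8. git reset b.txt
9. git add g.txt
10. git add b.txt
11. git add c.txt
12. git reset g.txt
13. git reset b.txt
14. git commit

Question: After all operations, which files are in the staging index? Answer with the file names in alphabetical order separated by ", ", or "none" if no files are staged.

Answer: none

Derivation:
After op 1 (modify f.txt): modified={f.txt} staged={none}
After op 2 (modify c.txt): modified={c.txt, f.txt} staged={none}
After op 3 (modify b.txt): modified={b.txt, c.txt, f.txt} staged={none}
After op 4 (modify g.txt): modified={b.txt, c.txt, f.txt, g.txt} staged={none}
After op 5 (modify h.txt): modified={b.txt, c.txt, f.txt, g.txt, h.txt} staged={none}
After op 6 (git add b.txt): modified={c.txt, f.txt, g.txt, h.txt} staged={b.txt}
After op 7 (git add f.txt): modified={c.txt, g.txt, h.txt} staged={b.txt, f.txt}
After op 8 (git reset b.txt): modified={b.txt, c.txt, g.txt, h.txt} staged={f.txt}
After op 9 (git add g.txt): modified={b.txt, c.txt, h.txt} staged={f.txt, g.txt}
After op 10 (git add b.txt): modified={c.txt, h.txt} staged={b.txt, f.txt, g.txt}
After op 11 (git add c.txt): modified={h.txt} staged={b.txt, c.txt, f.txt, g.txt}
After op 12 (git reset g.txt): modified={g.txt, h.txt} staged={b.txt, c.txt, f.txt}
After op 13 (git reset b.txt): modified={b.txt, g.txt, h.txt} staged={c.txt, f.txt}
After op 14 (git commit): modified={b.txt, g.txt, h.txt} staged={none}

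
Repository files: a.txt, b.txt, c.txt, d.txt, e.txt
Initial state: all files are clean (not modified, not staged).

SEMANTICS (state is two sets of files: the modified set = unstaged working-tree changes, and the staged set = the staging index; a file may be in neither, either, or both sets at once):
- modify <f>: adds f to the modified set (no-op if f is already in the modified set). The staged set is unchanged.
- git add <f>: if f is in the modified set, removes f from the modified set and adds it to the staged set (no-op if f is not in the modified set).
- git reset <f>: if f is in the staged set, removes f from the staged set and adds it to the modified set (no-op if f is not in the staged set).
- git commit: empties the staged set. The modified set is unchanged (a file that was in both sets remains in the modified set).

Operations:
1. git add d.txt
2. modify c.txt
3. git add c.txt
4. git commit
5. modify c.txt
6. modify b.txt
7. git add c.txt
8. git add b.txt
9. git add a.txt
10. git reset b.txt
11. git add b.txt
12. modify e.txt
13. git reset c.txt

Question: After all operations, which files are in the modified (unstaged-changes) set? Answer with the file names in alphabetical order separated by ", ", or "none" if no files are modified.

After op 1 (git add d.txt): modified={none} staged={none}
After op 2 (modify c.txt): modified={c.txt} staged={none}
After op 3 (git add c.txt): modified={none} staged={c.txt}
After op 4 (git commit): modified={none} staged={none}
After op 5 (modify c.txt): modified={c.txt} staged={none}
After op 6 (modify b.txt): modified={b.txt, c.txt} staged={none}
After op 7 (git add c.txt): modified={b.txt} staged={c.txt}
After op 8 (git add b.txt): modified={none} staged={b.txt, c.txt}
After op 9 (git add a.txt): modified={none} staged={b.txt, c.txt}
After op 10 (git reset b.txt): modified={b.txt} staged={c.txt}
After op 11 (git add b.txt): modified={none} staged={b.txt, c.txt}
After op 12 (modify e.txt): modified={e.txt} staged={b.txt, c.txt}
After op 13 (git reset c.txt): modified={c.txt, e.txt} staged={b.txt}

Answer: c.txt, e.txt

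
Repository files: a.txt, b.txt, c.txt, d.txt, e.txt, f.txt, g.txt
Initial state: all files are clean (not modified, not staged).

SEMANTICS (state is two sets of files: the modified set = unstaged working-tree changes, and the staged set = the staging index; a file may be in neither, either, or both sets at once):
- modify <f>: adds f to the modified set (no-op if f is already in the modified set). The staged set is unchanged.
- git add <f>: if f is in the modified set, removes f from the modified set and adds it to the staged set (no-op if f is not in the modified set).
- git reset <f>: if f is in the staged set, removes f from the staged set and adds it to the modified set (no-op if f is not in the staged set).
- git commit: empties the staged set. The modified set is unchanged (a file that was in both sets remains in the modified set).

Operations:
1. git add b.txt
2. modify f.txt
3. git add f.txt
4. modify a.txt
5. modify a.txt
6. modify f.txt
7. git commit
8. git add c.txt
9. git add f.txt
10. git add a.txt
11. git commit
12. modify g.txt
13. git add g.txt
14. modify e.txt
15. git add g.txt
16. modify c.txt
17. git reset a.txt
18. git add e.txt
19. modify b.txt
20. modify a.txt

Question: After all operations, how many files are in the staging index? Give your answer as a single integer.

Answer: 2

Derivation:
After op 1 (git add b.txt): modified={none} staged={none}
After op 2 (modify f.txt): modified={f.txt} staged={none}
After op 3 (git add f.txt): modified={none} staged={f.txt}
After op 4 (modify a.txt): modified={a.txt} staged={f.txt}
After op 5 (modify a.txt): modified={a.txt} staged={f.txt}
After op 6 (modify f.txt): modified={a.txt, f.txt} staged={f.txt}
After op 7 (git commit): modified={a.txt, f.txt} staged={none}
After op 8 (git add c.txt): modified={a.txt, f.txt} staged={none}
After op 9 (git add f.txt): modified={a.txt} staged={f.txt}
After op 10 (git add a.txt): modified={none} staged={a.txt, f.txt}
After op 11 (git commit): modified={none} staged={none}
After op 12 (modify g.txt): modified={g.txt} staged={none}
After op 13 (git add g.txt): modified={none} staged={g.txt}
After op 14 (modify e.txt): modified={e.txt} staged={g.txt}
After op 15 (git add g.txt): modified={e.txt} staged={g.txt}
After op 16 (modify c.txt): modified={c.txt, e.txt} staged={g.txt}
After op 17 (git reset a.txt): modified={c.txt, e.txt} staged={g.txt}
After op 18 (git add e.txt): modified={c.txt} staged={e.txt, g.txt}
After op 19 (modify b.txt): modified={b.txt, c.txt} staged={e.txt, g.txt}
After op 20 (modify a.txt): modified={a.txt, b.txt, c.txt} staged={e.txt, g.txt}
Final staged set: {e.txt, g.txt} -> count=2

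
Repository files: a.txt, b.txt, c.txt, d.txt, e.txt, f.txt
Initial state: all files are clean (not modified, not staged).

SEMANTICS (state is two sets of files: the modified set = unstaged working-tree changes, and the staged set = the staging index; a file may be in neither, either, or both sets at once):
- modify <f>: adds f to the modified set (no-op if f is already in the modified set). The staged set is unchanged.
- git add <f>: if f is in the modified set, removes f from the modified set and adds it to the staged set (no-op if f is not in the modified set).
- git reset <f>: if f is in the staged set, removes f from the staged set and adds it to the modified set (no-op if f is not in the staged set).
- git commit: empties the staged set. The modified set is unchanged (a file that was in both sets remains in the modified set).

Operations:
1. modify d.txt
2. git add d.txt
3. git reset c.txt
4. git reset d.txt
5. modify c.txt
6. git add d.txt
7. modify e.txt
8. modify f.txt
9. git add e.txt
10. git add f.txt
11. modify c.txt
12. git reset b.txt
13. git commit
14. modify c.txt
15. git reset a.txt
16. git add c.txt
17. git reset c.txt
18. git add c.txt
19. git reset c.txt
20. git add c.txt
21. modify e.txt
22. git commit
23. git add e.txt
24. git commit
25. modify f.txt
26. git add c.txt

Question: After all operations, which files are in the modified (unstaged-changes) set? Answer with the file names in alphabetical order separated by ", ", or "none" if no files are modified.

Answer: f.txt

Derivation:
After op 1 (modify d.txt): modified={d.txt} staged={none}
After op 2 (git add d.txt): modified={none} staged={d.txt}
After op 3 (git reset c.txt): modified={none} staged={d.txt}
After op 4 (git reset d.txt): modified={d.txt} staged={none}
After op 5 (modify c.txt): modified={c.txt, d.txt} staged={none}
After op 6 (git add d.txt): modified={c.txt} staged={d.txt}
After op 7 (modify e.txt): modified={c.txt, e.txt} staged={d.txt}
After op 8 (modify f.txt): modified={c.txt, e.txt, f.txt} staged={d.txt}
After op 9 (git add e.txt): modified={c.txt, f.txt} staged={d.txt, e.txt}
After op 10 (git add f.txt): modified={c.txt} staged={d.txt, e.txt, f.txt}
After op 11 (modify c.txt): modified={c.txt} staged={d.txt, e.txt, f.txt}
After op 12 (git reset b.txt): modified={c.txt} staged={d.txt, e.txt, f.txt}
After op 13 (git commit): modified={c.txt} staged={none}
After op 14 (modify c.txt): modified={c.txt} staged={none}
After op 15 (git reset a.txt): modified={c.txt} staged={none}
After op 16 (git add c.txt): modified={none} staged={c.txt}
After op 17 (git reset c.txt): modified={c.txt} staged={none}
After op 18 (git add c.txt): modified={none} staged={c.txt}
After op 19 (git reset c.txt): modified={c.txt} staged={none}
After op 20 (git add c.txt): modified={none} staged={c.txt}
After op 21 (modify e.txt): modified={e.txt} staged={c.txt}
After op 22 (git commit): modified={e.txt} staged={none}
After op 23 (git add e.txt): modified={none} staged={e.txt}
After op 24 (git commit): modified={none} staged={none}
After op 25 (modify f.txt): modified={f.txt} staged={none}
After op 26 (git add c.txt): modified={f.txt} staged={none}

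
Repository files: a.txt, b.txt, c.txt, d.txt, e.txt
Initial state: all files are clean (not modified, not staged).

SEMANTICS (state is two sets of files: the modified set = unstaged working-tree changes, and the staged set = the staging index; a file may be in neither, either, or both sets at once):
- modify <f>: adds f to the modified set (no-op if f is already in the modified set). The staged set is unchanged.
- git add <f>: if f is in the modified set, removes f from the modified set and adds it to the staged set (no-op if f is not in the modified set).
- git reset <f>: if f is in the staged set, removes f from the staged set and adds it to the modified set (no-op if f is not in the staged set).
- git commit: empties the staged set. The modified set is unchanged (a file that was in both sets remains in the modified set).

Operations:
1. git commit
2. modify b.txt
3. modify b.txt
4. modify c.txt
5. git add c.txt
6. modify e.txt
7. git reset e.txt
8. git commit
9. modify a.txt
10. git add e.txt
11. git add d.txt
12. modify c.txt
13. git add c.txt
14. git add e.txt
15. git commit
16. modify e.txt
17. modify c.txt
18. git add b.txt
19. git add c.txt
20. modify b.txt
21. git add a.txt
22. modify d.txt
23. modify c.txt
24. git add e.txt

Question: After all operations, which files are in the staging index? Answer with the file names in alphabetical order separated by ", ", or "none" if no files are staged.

Answer: a.txt, b.txt, c.txt, e.txt

Derivation:
After op 1 (git commit): modified={none} staged={none}
After op 2 (modify b.txt): modified={b.txt} staged={none}
After op 3 (modify b.txt): modified={b.txt} staged={none}
After op 4 (modify c.txt): modified={b.txt, c.txt} staged={none}
After op 5 (git add c.txt): modified={b.txt} staged={c.txt}
After op 6 (modify e.txt): modified={b.txt, e.txt} staged={c.txt}
After op 7 (git reset e.txt): modified={b.txt, e.txt} staged={c.txt}
After op 8 (git commit): modified={b.txt, e.txt} staged={none}
After op 9 (modify a.txt): modified={a.txt, b.txt, e.txt} staged={none}
After op 10 (git add e.txt): modified={a.txt, b.txt} staged={e.txt}
After op 11 (git add d.txt): modified={a.txt, b.txt} staged={e.txt}
After op 12 (modify c.txt): modified={a.txt, b.txt, c.txt} staged={e.txt}
After op 13 (git add c.txt): modified={a.txt, b.txt} staged={c.txt, e.txt}
After op 14 (git add e.txt): modified={a.txt, b.txt} staged={c.txt, e.txt}
After op 15 (git commit): modified={a.txt, b.txt} staged={none}
After op 16 (modify e.txt): modified={a.txt, b.txt, e.txt} staged={none}
After op 17 (modify c.txt): modified={a.txt, b.txt, c.txt, e.txt} staged={none}
After op 18 (git add b.txt): modified={a.txt, c.txt, e.txt} staged={b.txt}
After op 19 (git add c.txt): modified={a.txt, e.txt} staged={b.txt, c.txt}
After op 20 (modify b.txt): modified={a.txt, b.txt, e.txt} staged={b.txt, c.txt}
After op 21 (git add a.txt): modified={b.txt, e.txt} staged={a.txt, b.txt, c.txt}
After op 22 (modify d.txt): modified={b.txt, d.txt, e.txt} staged={a.txt, b.txt, c.txt}
After op 23 (modify c.txt): modified={b.txt, c.txt, d.txt, e.txt} staged={a.txt, b.txt, c.txt}
After op 24 (git add e.txt): modified={b.txt, c.txt, d.txt} staged={a.txt, b.txt, c.txt, e.txt}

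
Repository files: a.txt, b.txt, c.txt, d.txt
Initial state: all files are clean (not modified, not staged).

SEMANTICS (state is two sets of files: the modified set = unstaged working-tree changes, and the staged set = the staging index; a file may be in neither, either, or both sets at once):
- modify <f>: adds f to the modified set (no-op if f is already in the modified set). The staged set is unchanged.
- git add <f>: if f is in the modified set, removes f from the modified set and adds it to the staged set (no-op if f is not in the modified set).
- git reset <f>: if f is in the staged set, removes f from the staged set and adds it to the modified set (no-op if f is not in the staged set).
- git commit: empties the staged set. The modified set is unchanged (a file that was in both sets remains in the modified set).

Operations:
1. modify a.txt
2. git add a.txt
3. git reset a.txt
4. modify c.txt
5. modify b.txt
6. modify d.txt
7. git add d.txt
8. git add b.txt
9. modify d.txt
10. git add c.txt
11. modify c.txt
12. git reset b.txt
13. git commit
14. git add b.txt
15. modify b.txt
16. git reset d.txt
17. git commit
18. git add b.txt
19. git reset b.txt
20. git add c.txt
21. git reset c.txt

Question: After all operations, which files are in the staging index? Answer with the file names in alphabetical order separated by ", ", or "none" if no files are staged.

After op 1 (modify a.txt): modified={a.txt} staged={none}
After op 2 (git add a.txt): modified={none} staged={a.txt}
After op 3 (git reset a.txt): modified={a.txt} staged={none}
After op 4 (modify c.txt): modified={a.txt, c.txt} staged={none}
After op 5 (modify b.txt): modified={a.txt, b.txt, c.txt} staged={none}
After op 6 (modify d.txt): modified={a.txt, b.txt, c.txt, d.txt} staged={none}
After op 7 (git add d.txt): modified={a.txt, b.txt, c.txt} staged={d.txt}
After op 8 (git add b.txt): modified={a.txt, c.txt} staged={b.txt, d.txt}
After op 9 (modify d.txt): modified={a.txt, c.txt, d.txt} staged={b.txt, d.txt}
After op 10 (git add c.txt): modified={a.txt, d.txt} staged={b.txt, c.txt, d.txt}
After op 11 (modify c.txt): modified={a.txt, c.txt, d.txt} staged={b.txt, c.txt, d.txt}
After op 12 (git reset b.txt): modified={a.txt, b.txt, c.txt, d.txt} staged={c.txt, d.txt}
After op 13 (git commit): modified={a.txt, b.txt, c.txt, d.txt} staged={none}
After op 14 (git add b.txt): modified={a.txt, c.txt, d.txt} staged={b.txt}
After op 15 (modify b.txt): modified={a.txt, b.txt, c.txt, d.txt} staged={b.txt}
After op 16 (git reset d.txt): modified={a.txt, b.txt, c.txt, d.txt} staged={b.txt}
After op 17 (git commit): modified={a.txt, b.txt, c.txt, d.txt} staged={none}
After op 18 (git add b.txt): modified={a.txt, c.txt, d.txt} staged={b.txt}
After op 19 (git reset b.txt): modified={a.txt, b.txt, c.txt, d.txt} staged={none}
After op 20 (git add c.txt): modified={a.txt, b.txt, d.txt} staged={c.txt}
After op 21 (git reset c.txt): modified={a.txt, b.txt, c.txt, d.txt} staged={none}

Answer: none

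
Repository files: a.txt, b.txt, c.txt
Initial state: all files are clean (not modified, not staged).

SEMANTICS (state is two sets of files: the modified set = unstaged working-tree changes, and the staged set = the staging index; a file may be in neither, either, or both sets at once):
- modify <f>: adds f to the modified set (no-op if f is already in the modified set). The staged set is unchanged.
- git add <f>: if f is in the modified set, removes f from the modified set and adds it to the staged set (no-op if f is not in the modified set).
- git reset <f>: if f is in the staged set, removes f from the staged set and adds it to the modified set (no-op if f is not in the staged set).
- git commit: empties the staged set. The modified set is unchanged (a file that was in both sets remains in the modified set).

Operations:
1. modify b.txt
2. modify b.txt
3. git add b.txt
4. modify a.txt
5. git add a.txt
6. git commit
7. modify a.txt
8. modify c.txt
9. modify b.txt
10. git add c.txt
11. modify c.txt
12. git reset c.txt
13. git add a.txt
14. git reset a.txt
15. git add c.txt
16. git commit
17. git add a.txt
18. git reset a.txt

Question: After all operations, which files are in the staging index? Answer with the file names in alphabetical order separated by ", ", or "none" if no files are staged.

After op 1 (modify b.txt): modified={b.txt} staged={none}
After op 2 (modify b.txt): modified={b.txt} staged={none}
After op 3 (git add b.txt): modified={none} staged={b.txt}
After op 4 (modify a.txt): modified={a.txt} staged={b.txt}
After op 5 (git add a.txt): modified={none} staged={a.txt, b.txt}
After op 6 (git commit): modified={none} staged={none}
After op 7 (modify a.txt): modified={a.txt} staged={none}
After op 8 (modify c.txt): modified={a.txt, c.txt} staged={none}
After op 9 (modify b.txt): modified={a.txt, b.txt, c.txt} staged={none}
After op 10 (git add c.txt): modified={a.txt, b.txt} staged={c.txt}
After op 11 (modify c.txt): modified={a.txt, b.txt, c.txt} staged={c.txt}
After op 12 (git reset c.txt): modified={a.txt, b.txt, c.txt} staged={none}
After op 13 (git add a.txt): modified={b.txt, c.txt} staged={a.txt}
After op 14 (git reset a.txt): modified={a.txt, b.txt, c.txt} staged={none}
After op 15 (git add c.txt): modified={a.txt, b.txt} staged={c.txt}
After op 16 (git commit): modified={a.txt, b.txt} staged={none}
After op 17 (git add a.txt): modified={b.txt} staged={a.txt}
After op 18 (git reset a.txt): modified={a.txt, b.txt} staged={none}

Answer: none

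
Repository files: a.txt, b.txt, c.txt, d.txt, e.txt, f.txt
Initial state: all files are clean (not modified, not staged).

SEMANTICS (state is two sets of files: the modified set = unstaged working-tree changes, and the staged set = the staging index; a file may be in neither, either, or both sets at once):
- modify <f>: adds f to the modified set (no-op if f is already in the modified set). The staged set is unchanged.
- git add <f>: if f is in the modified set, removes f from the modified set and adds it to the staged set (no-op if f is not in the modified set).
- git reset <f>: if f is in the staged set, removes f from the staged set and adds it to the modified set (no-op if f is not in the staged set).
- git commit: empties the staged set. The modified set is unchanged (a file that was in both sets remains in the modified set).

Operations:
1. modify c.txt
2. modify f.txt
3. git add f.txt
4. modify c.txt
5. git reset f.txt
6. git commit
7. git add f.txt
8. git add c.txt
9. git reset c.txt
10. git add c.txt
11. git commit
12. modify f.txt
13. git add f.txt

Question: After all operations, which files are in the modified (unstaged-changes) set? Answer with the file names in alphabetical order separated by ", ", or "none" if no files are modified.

Answer: none

Derivation:
After op 1 (modify c.txt): modified={c.txt} staged={none}
After op 2 (modify f.txt): modified={c.txt, f.txt} staged={none}
After op 3 (git add f.txt): modified={c.txt} staged={f.txt}
After op 4 (modify c.txt): modified={c.txt} staged={f.txt}
After op 5 (git reset f.txt): modified={c.txt, f.txt} staged={none}
After op 6 (git commit): modified={c.txt, f.txt} staged={none}
After op 7 (git add f.txt): modified={c.txt} staged={f.txt}
After op 8 (git add c.txt): modified={none} staged={c.txt, f.txt}
After op 9 (git reset c.txt): modified={c.txt} staged={f.txt}
After op 10 (git add c.txt): modified={none} staged={c.txt, f.txt}
After op 11 (git commit): modified={none} staged={none}
After op 12 (modify f.txt): modified={f.txt} staged={none}
After op 13 (git add f.txt): modified={none} staged={f.txt}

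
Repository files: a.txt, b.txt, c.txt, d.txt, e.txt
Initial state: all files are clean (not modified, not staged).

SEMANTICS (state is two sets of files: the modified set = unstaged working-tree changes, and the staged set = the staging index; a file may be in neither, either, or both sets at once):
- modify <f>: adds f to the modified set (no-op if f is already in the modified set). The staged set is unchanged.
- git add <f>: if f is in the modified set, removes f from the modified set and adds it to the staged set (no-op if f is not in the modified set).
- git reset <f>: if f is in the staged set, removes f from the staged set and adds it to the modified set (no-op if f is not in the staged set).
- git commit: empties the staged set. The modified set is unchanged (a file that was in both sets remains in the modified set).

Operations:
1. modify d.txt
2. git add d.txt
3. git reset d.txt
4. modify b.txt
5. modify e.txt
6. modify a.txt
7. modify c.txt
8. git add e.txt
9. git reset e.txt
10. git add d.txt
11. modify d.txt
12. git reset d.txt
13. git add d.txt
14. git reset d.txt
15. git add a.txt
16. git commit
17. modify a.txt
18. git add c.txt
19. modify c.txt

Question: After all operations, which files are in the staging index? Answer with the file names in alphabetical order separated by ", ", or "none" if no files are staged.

Answer: c.txt

Derivation:
After op 1 (modify d.txt): modified={d.txt} staged={none}
After op 2 (git add d.txt): modified={none} staged={d.txt}
After op 3 (git reset d.txt): modified={d.txt} staged={none}
After op 4 (modify b.txt): modified={b.txt, d.txt} staged={none}
After op 5 (modify e.txt): modified={b.txt, d.txt, e.txt} staged={none}
After op 6 (modify a.txt): modified={a.txt, b.txt, d.txt, e.txt} staged={none}
After op 7 (modify c.txt): modified={a.txt, b.txt, c.txt, d.txt, e.txt} staged={none}
After op 8 (git add e.txt): modified={a.txt, b.txt, c.txt, d.txt} staged={e.txt}
After op 9 (git reset e.txt): modified={a.txt, b.txt, c.txt, d.txt, e.txt} staged={none}
After op 10 (git add d.txt): modified={a.txt, b.txt, c.txt, e.txt} staged={d.txt}
After op 11 (modify d.txt): modified={a.txt, b.txt, c.txt, d.txt, e.txt} staged={d.txt}
After op 12 (git reset d.txt): modified={a.txt, b.txt, c.txt, d.txt, e.txt} staged={none}
After op 13 (git add d.txt): modified={a.txt, b.txt, c.txt, e.txt} staged={d.txt}
After op 14 (git reset d.txt): modified={a.txt, b.txt, c.txt, d.txt, e.txt} staged={none}
After op 15 (git add a.txt): modified={b.txt, c.txt, d.txt, e.txt} staged={a.txt}
After op 16 (git commit): modified={b.txt, c.txt, d.txt, e.txt} staged={none}
After op 17 (modify a.txt): modified={a.txt, b.txt, c.txt, d.txt, e.txt} staged={none}
After op 18 (git add c.txt): modified={a.txt, b.txt, d.txt, e.txt} staged={c.txt}
After op 19 (modify c.txt): modified={a.txt, b.txt, c.txt, d.txt, e.txt} staged={c.txt}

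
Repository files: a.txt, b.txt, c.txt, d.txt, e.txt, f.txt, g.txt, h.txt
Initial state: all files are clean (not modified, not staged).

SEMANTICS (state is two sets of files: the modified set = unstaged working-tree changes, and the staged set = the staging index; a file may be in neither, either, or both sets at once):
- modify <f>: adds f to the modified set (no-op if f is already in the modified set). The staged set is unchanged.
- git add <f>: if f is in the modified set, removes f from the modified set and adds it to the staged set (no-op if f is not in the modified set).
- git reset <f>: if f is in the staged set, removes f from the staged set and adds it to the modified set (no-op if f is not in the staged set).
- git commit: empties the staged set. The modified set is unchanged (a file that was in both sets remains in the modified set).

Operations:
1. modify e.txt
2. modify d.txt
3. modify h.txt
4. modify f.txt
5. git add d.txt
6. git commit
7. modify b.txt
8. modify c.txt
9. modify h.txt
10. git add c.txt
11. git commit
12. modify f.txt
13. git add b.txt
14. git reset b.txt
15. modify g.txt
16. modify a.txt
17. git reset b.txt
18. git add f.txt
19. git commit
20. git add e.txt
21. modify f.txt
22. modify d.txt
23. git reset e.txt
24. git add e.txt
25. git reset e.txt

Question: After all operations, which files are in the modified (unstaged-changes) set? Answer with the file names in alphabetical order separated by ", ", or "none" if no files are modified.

After op 1 (modify e.txt): modified={e.txt} staged={none}
After op 2 (modify d.txt): modified={d.txt, e.txt} staged={none}
After op 3 (modify h.txt): modified={d.txt, e.txt, h.txt} staged={none}
After op 4 (modify f.txt): modified={d.txt, e.txt, f.txt, h.txt} staged={none}
After op 5 (git add d.txt): modified={e.txt, f.txt, h.txt} staged={d.txt}
After op 6 (git commit): modified={e.txt, f.txt, h.txt} staged={none}
After op 7 (modify b.txt): modified={b.txt, e.txt, f.txt, h.txt} staged={none}
After op 8 (modify c.txt): modified={b.txt, c.txt, e.txt, f.txt, h.txt} staged={none}
After op 9 (modify h.txt): modified={b.txt, c.txt, e.txt, f.txt, h.txt} staged={none}
After op 10 (git add c.txt): modified={b.txt, e.txt, f.txt, h.txt} staged={c.txt}
After op 11 (git commit): modified={b.txt, e.txt, f.txt, h.txt} staged={none}
After op 12 (modify f.txt): modified={b.txt, e.txt, f.txt, h.txt} staged={none}
After op 13 (git add b.txt): modified={e.txt, f.txt, h.txt} staged={b.txt}
After op 14 (git reset b.txt): modified={b.txt, e.txt, f.txt, h.txt} staged={none}
After op 15 (modify g.txt): modified={b.txt, e.txt, f.txt, g.txt, h.txt} staged={none}
After op 16 (modify a.txt): modified={a.txt, b.txt, e.txt, f.txt, g.txt, h.txt} staged={none}
After op 17 (git reset b.txt): modified={a.txt, b.txt, e.txt, f.txt, g.txt, h.txt} staged={none}
After op 18 (git add f.txt): modified={a.txt, b.txt, e.txt, g.txt, h.txt} staged={f.txt}
After op 19 (git commit): modified={a.txt, b.txt, e.txt, g.txt, h.txt} staged={none}
After op 20 (git add e.txt): modified={a.txt, b.txt, g.txt, h.txt} staged={e.txt}
After op 21 (modify f.txt): modified={a.txt, b.txt, f.txt, g.txt, h.txt} staged={e.txt}
After op 22 (modify d.txt): modified={a.txt, b.txt, d.txt, f.txt, g.txt, h.txt} staged={e.txt}
After op 23 (git reset e.txt): modified={a.txt, b.txt, d.txt, e.txt, f.txt, g.txt, h.txt} staged={none}
After op 24 (git add e.txt): modified={a.txt, b.txt, d.txt, f.txt, g.txt, h.txt} staged={e.txt}
After op 25 (git reset e.txt): modified={a.txt, b.txt, d.txt, e.txt, f.txt, g.txt, h.txt} staged={none}

Answer: a.txt, b.txt, d.txt, e.txt, f.txt, g.txt, h.txt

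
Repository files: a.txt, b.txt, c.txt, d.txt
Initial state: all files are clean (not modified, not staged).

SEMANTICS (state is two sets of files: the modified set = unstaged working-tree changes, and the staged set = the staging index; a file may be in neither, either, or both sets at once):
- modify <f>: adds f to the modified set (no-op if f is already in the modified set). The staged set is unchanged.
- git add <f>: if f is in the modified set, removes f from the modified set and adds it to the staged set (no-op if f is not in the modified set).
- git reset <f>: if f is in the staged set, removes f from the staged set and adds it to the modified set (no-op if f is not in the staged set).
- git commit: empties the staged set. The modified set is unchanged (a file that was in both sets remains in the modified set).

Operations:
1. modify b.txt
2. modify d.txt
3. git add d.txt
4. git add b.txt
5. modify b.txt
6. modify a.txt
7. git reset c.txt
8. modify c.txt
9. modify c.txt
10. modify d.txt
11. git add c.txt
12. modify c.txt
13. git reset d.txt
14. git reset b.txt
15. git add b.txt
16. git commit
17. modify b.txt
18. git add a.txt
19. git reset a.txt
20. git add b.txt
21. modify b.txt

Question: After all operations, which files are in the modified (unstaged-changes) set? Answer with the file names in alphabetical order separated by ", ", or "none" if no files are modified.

Answer: a.txt, b.txt, c.txt, d.txt

Derivation:
After op 1 (modify b.txt): modified={b.txt} staged={none}
After op 2 (modify d.txt): modified={b.txt, d.txt} staged={none}
After op 3 (git add d.txt): modified={b.txt} staged={d.txt}
After op 4 (git add b.txt): modified={none} staged={b.txt, d.txt}
After op 5 (modify b.txt): modified={b.txt} staged={b.txt, d.txt}
After op 6 (modify a.txt): modified={a.txt, b.txt} staged={b.txt, d.txt}
After op 7 (git reset c.txt): modified={a.txt, b.txt} staged={b.txt, d.txt}
After op 8 (modify c.txt): modified={a.txt, b.txt, c.txt} staged={b.txt, d.txt}
After op 9 (modify c.txt): modified={a.txt, b.txt, c.txt} staged={b.txt, d.txt}
After op 10 (modify d.txt): modified={a.txt, b.txt, c.txt, d.txt} staged={b.txt, d.txt}
After op 11 (git add c.txt): modified={a.txt, b.txt, d.txt} staged={b.txt, c.txt, d.txt}
After op 12 (modify c.txt): modified={a.txt, b.txt, c.txt, d.txt} staged={b.txt, c.txt, d.txt}
After op 13 (git reset d.txt): modified={a.txt, b.txt, c.txt, d.txt} staged={b.txt, c.txt}
After op 14 (git reset b.txt): modified={a.txt, b.txt, c.txt, d.txt} staged={c.txt}
After op 15 (git add b.txt): modified={a.txt, c.txt, d.txt} staged={b.txt, c.txt}
After op 16 (git commit): modified={a.txt, c.txt, d.txt} staged={none}
After op 17 (modify b.txt): modified={a.txt, b.txt, c.txt, d.txt} staged={none}
After op 18 (git add a.txt): modified={b.txt, c.txt, d.txt} staged={a.txt}
After op 19 (git reset a.txt): modified={a.txt, b.txt, c.txt, d.txt} staged={none}
After op 20 (git add b.txt): modified={a.txt, c.txt, d.txt} staged={b.txt}
After op 21 (modify b.txt): modified={a.txt, b.txt, c.txt, d.txt} staged={b.txt}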